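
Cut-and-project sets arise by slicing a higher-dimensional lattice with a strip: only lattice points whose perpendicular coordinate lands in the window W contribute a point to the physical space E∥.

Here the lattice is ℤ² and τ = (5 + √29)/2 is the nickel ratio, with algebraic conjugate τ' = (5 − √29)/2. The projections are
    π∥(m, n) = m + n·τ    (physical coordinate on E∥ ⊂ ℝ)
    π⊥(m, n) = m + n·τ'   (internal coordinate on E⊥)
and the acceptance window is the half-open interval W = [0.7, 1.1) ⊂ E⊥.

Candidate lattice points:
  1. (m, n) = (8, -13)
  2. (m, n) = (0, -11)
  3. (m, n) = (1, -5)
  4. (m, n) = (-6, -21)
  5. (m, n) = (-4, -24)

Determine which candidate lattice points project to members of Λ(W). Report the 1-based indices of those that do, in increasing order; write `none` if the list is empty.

Numerically τ ≈ 5.19258 and τ' = −1/τ ≈ -0.19258.
[1] lift (8,-13): star map gives 10.50357; window check 0.7 ≤ 10.50357 < 1.1 is false → out
[2] lift (0,-11): star map gives 2.11841; window check 0.7 ≤ 2.11841 < 1.1 is false → out
[3] lift (1,-5): star map gives 1.96291; window check 0.7 ≤ 1.96291 < 1.1 is false → out
[4] lift (-6,-21): star map gives -1.95577; window check 0.7 ≤ -1.95577 < 1.1 is false → out
[5] lift (-4,-24): star map gives 0.62198; window check 0.7 ≤ 0.62198 < 1.1 is false → out

none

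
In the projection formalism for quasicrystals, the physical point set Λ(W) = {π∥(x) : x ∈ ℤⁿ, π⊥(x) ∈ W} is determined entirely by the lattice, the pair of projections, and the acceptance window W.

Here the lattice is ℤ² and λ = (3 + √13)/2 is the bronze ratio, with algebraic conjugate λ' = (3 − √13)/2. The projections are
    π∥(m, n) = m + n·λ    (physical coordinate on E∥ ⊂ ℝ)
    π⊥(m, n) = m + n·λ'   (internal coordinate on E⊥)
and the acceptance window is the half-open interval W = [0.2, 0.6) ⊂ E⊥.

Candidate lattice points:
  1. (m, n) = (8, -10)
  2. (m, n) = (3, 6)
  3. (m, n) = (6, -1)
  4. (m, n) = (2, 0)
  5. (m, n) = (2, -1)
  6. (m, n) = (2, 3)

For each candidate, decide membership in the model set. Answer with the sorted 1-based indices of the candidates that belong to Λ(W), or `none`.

Numerically λ ≈ 3.30278 and λ' = −1/λ ≈ -0.30278.
candidate 1: (m,n)=(8,-10) → π∥ = 8-10·λ ≈ -25.02776, π⊥ = 8-10·λ' ≈ 11.02776 ∉ [0.2, 0.6) ⇒ out
candidate 2: (m,n)=(3,6) → π∥ = 3+6·λ ≈ 22.81665, π⊥ = 3+6·λ' ≈ 1.18335 ∉ [0.2, 0.6) ⇒ out
candidate 3: (m,n)=(6,-1) → π∥ = 6-1·λ ≈ 2.69722, π⊥ = 6-1·λ' ≈ 6.30278 ∉ [0.2, 0.6) ⇒ out
candidate 4: (m,n)=(2,0) → π∥ = 2+0·λ ≈ 2.00000, π⊥ = 2+0·λ' ≈ 2.00000 ∉ [0.2, 0.6) ⇒ out
candidate 5: (m,n)=(2,-1) → π∥ = 2-1·λ ≈ -1.30278, π⊥ = 2-1·λ' ≈ 2.30278 ∉ [0.2, 0.6) ⇒ out
candidate 6: (m,n)=(2,3) → π∥ = 2+3·λ ≈ 11.90833, π⊥ = 2+3·λ' ≈ 1.09167 ∉ [0.2, 0.6) ⇒ out

none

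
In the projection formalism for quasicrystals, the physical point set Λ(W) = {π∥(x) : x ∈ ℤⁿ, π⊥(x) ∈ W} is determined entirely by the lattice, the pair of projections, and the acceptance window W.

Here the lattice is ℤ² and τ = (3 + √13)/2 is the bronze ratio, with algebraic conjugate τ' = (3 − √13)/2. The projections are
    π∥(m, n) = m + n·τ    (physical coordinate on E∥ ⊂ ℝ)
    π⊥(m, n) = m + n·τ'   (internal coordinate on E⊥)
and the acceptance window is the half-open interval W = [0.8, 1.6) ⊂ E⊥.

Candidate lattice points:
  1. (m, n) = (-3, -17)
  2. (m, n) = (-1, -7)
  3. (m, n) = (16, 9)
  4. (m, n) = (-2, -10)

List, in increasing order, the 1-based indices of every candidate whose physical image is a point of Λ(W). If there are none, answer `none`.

τ' = (3−√13)/2 ≈ -0.3028.
candidate 1: (m,n)=(-3,-17) → π∥ = -3-17·τ ≈ -59.1472, π⊥ = -3-17·τ' ≈ 2.1472 ∉ [0.8, 1.6) ⇒ out
candidate 2: (m,n)=(-1,-7) → π∥ = -1-7·τ ≈ -24.1194, π⊥ = -1-7·τ' ≈ 1.1194 ∈ [0.8, 1.6) ⇒ IN Λ
candidate 3: (m,n)=(16,9) → π∥ = 16+9·τ ≈ 45.7250, π⊥ = 16+9·τ' ≈ 13.2750 ∉ [0.8, 1.6) ⇒ out
candidate 4: (m,n)=(-2,-10) → π∥ = -2-10·τ ≈ -35.0278, π⊥ = -2-10·τ' ≈ 1.0278 ∈ [0.8, 1.6) ⇒ IN Λ

2, 4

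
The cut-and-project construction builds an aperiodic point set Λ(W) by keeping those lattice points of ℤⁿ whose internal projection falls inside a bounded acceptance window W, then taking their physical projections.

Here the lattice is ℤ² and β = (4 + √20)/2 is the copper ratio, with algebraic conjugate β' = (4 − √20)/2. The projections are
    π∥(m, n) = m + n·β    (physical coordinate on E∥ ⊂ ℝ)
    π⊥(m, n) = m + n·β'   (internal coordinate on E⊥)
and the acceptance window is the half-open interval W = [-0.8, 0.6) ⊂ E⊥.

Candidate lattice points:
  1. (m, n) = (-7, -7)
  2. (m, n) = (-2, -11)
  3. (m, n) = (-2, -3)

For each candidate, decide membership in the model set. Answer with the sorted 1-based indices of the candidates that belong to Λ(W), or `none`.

Compute β' = (4−√20)/2 = -0.2361, so π⊥(m,n) = m -0.2361·n.
#1 (-7,-7): internal coord -7 + (-7)·β' = -5.3475; -5.3475 ∉ [-0.8, 0.6) → out
#2 (-2,-11): internal coord -2 + (-11)·β' = +0.5967; +0.5967 ∈ [-0.8, 0.6) → IN Λ
#3 (-2,-3): internal coord -2 + (-3)·β' = -1.2918; -1.2918 ∉ [-0.8, 0.6) → out

2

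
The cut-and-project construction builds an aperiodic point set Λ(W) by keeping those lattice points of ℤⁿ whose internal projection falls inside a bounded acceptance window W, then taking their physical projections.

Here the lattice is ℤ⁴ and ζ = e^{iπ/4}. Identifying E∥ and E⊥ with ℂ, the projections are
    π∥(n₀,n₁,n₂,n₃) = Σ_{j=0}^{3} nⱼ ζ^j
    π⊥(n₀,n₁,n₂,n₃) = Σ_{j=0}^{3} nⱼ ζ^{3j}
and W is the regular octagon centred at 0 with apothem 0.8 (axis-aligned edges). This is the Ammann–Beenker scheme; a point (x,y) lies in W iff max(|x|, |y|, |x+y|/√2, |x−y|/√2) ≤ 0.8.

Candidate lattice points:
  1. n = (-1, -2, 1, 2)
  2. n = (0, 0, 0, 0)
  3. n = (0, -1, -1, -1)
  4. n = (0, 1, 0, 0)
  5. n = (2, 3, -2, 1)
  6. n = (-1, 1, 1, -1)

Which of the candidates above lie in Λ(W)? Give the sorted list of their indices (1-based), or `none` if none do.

2, 3

Internal map: ζ^{3j} for j=0..3 gives (1,0), (−√2/2,√2/2), (0,−1), (√2/2,√2/2).
#1 (-1, -2, 1, 2): internal (1.8284, -1.0000); octagon support 2.0000 vs apothem 0.8 → ∉ W
#2 (0, 0, 0, 0): internal (0.0000, 0.0000); octagon support 0.0000 vs apothem 0.8 → ∈ W
#3 (0, -1, -1, -1): internal (0.0000, -0.4142); octagon support 0.4142 vs apothem 0.8 → ∈ W
#4 (0, 1, 0, 0): internal (-0.7071, 0.7071); octagon support 1.0000 vs apothem 0.8 → ∉ W
#5 (2, 3, -2, 1): internal (0.5858, 4.8284); octagon support 4.8284 vs apothem 0.8 → ∉ W
#6 (-1, 1, 1, -1): internal (-2.4142, -1.0000); octagon support 2.4142 vs apothem 0.8 → ∉ W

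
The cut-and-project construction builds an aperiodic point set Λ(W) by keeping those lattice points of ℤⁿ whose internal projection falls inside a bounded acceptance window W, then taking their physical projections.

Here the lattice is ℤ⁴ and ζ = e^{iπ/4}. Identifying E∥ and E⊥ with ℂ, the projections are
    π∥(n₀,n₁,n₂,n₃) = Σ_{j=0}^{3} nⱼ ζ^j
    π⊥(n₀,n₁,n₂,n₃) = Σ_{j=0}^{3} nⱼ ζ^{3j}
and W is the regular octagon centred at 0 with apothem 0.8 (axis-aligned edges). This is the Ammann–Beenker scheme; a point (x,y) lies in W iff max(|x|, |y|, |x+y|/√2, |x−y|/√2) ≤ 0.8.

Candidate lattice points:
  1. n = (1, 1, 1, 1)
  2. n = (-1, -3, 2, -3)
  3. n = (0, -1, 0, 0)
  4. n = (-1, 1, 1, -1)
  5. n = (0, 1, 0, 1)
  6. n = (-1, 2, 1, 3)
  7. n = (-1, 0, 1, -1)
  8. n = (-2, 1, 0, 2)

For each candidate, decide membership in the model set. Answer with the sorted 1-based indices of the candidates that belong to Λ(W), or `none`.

With ζ = e^{iπ/4} the internal vectors are ζ^0,ζ^3,ζ^6,ζ^9.
#1 (1, 1, 1, 1): internal (1.0000, 0.4142); octagon support 1.0000 vs apothem 0.8 → ∉ W
#2 (-1, -3, 2, -3): internal (-1.0000, -6.2426); octagon support 6.2426 vs apothem 0.8 → ∉ W
#3 (0, -1, 0, 0): internal (0.7071, -0.7071); octagon support 1.0000 vs apothem 0.8 → ∉ W
#4 (-1, 1, 1, -1): internal (-2.4142, -1.0000); octagon support 2.4142 vs apothem 0.8 → ∉ W
#5 (0, 1, 0, 1): internal (0.0000, 1.4142); octagon support 1.4142 vs apothem 0.8 → ∉ W
#6 (-1, 2, 1, 3): internal (-0.2929, 2.5355); octagon support 2.5355 vs apothem 0.8 → ∉ W
#7 (-1, 0, 1, -1): internal (-1.7071, -1.7071); octagon support 2.4142 vs apothem 0.8 → ∉ W
#8 (-2, 1, 0, 2): internal (-1.2929, 2.1213); octagon support 2.4142 vs apothem 0.8 → ∉ W

none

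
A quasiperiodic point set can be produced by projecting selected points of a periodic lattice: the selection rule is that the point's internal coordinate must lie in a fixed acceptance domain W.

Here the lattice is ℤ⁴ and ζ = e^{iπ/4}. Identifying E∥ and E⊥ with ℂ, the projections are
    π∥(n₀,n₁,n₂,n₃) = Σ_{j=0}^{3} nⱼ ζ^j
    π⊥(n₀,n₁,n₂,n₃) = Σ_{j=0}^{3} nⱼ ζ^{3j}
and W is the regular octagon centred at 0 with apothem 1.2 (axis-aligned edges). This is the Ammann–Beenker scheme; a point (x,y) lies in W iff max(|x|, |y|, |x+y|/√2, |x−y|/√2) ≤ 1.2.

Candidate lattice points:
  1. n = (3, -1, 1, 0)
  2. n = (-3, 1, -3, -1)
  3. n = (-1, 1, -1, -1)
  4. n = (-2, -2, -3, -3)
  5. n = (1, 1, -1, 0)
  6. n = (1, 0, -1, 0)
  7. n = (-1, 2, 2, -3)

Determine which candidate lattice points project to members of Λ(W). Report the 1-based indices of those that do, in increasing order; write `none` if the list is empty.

π⊥(n) = n₀ + n₁ζ³ + n₂ζ⁶ + n₃ζ⁹ where ζ = e^{iπ/4}.
candidate 1: n = (3, -1, 1, 0) → π⊥ ≈ (+3.70711, -1.70711); max(|x|,|y|,|x±y|/√2) = 3.82843 > 1.2 ⇒ ∉ W
candidate 2: n = (-3, 1, -3, -1) → π⊥ ≈ (-4.41421, +3.00000); max(|x|,|y|,|x±y|/√2) = 5.24264 > 1.2 ⇒ ∉ W
candidate 3: n = (-1, 1, -1, -1) → π⊥ ≈ (-2.41421, +1.00000); max(|x|,|y|,|x±y|/√2) = 2.41421 > 1.2 ⇒ ∉ W
candidate 4: n = (-2, -2, -3, -3) → π⊥ ≈ (-2.70711, -0.53553); max(|x|,|y|,|x±y|/√2) = 2.70711 > 1.2 ⇒ ∉ W
candidate 5: n = (1, 1, -1, 0) → π⊥ ≈ (+0.29289, +1.70711); max(|x|,|y|,|x±y|/√2) = 1.70711 > 1.2 ⇒ ∉ W
candidate 6: n = (1, 0, -1, 0) → π⊥ ≈ (+1.00000, +1.00000); max(|x|,|y|,|x±y|/√2) = 1.41421 > 1.2 ⇒ ∉ W
candidate 7: n = (-1, 2, 2, -3) → π⊥ ≈ (-4.53553, -2.70711); max(|x|,|y|,|x±y|/√2) = 5.12132 > 1.2 ⇒ ∉ W

none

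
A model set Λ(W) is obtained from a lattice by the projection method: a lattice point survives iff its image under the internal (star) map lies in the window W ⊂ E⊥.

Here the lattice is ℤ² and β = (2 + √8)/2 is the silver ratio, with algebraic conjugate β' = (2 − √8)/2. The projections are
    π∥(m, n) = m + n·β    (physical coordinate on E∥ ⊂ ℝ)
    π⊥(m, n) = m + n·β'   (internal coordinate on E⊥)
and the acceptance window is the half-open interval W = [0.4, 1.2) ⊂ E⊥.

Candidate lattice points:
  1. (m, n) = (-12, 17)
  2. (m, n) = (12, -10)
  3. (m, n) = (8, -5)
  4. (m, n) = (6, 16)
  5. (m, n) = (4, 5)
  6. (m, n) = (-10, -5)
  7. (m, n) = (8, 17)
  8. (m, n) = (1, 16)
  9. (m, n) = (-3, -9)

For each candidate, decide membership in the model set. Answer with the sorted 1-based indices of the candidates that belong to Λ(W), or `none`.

β' = (2−√8)/2 ≈ -0.414214.
candidate 1: (m,n)=(-12,17) → π∥ = -12+17·β ≈ 29.041631, π⊥ = -12+17·β' ≈ -19.041631 ∉ [0.4, 1.2) ⇒ out
candidate 2: (m,n)=(12,-10) → π∥ = 12-10·β ≈ -12.142136, π⊥ = 12-10·β' ≈ 16.142136 ∉ [0.4, 1.2) ⇒ out
candidate 3: (m,n)=(8,-5) → π∥ = 8-5·β ≈ -4.071068, π⊥ = 8-5·β' ≈ 10.071068 ∉ [0.4, 1.2) ⇒ out
candidate 4: (m,n)=(6,16) → π∥ = 6+16·β ≈ 44.627417, π⊥ = 6+16·β' ≈ -0.627417 ∉ [0.4, 1.2) ⇒ out
candidate 5: (m,n)=(4,5) → π∥ = 4+5·β ≈ 16.071068, π⊥ = 4+5·β' ≈ 1.928932 ∉ [0.4, 1.2) ⇒ out
candidate 6: (m,n)=(-10,-5) → π∥ = -10-5·β ≈ -22.071068, π⊥ = -10-5·β' ≈ -7.928932 ∉ [0.4, 1.2) ⇒ out
candidate 7: (m,n)=(8,17) → π∥ = 8+17·β ≈ 49.041631, π⊥ = 8+17·β' ≈ 0.958369 ∈ [0.4, 1.2) ⇒ IN Λ
candidate 8: (m,n)=(1,16) → π∥ = 1+16·β ≈ 39.627417, π⊥ = 1+16·β' ≈ -5.627417 ∉ [0.4, 1.2) ⇒ out
candidate 9: (m,n)=(-3,-9) → π∥ = -3-9·β ≈ -24.727922, π⊥ = -3-9·β' ≈ 0.727922 ∈ [0.4, 1.2) ⇒ IN Λ

7, 9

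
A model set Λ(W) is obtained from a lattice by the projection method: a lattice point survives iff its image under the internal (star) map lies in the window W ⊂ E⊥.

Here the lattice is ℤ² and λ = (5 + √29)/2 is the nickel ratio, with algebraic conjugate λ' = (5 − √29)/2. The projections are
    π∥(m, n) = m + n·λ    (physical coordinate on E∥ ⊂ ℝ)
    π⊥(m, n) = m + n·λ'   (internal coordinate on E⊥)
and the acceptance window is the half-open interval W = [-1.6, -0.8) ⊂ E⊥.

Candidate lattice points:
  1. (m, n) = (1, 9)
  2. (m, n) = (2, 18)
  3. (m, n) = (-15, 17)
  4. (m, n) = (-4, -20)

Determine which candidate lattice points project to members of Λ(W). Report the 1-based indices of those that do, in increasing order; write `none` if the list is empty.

2

λ' = (5−√29)/2 ≈ -0.19258.
[1] lift (1,9): star map gives -0.73324; window check -1.6 ≤ -0.73324 < -0.8 is false → out
[2] lift (2,18): star map gives -1.46648; window check -1.6 ≤ -1.46648 < -0.8 is true → IN Λ
[3] lift (-15,17): star map gives -18.27390; window check -1.6 ≤ -18.27390 < -0.8 is false → out
[4] lift (-4,-20): star map gives -0.14835; window check -1.6 ≤ -0.14835 < -0.8 is false → out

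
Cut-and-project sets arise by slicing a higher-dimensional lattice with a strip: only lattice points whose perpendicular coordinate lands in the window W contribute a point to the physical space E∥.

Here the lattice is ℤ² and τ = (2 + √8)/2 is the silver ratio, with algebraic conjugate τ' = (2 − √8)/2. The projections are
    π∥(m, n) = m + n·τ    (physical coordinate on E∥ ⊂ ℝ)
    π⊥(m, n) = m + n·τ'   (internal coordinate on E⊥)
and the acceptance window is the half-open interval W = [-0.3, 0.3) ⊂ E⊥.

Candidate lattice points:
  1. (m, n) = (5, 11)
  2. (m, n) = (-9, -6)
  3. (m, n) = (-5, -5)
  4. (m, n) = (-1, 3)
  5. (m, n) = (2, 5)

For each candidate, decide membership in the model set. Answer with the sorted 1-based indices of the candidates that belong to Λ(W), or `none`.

τ' = (2−√8)/2 ≈ -0.4142.
[1] lift (5,11): star map gives 0.4437; window check -0.3 ≤ 0.4437 < 0.3 is false → out
[2] lift (-9,-6): star map gives -6.5147; window check -0.3 ≤ -6.5147 < 0.3 is false → out
[3] lift (-5,-5): star map gives -2.9289; window check -0.3 ≤ -2.9289 < 0.3 is false → out
[4] lift (-1,3): star map gives -2.2426; window check -0.3 ≤ -2.2426 < 0.3 is false → out
[5] lift (2,5): star map gives -0.0711; window check -0.3 ≤ -0.0711 < 0.3 is true → IN Λ

5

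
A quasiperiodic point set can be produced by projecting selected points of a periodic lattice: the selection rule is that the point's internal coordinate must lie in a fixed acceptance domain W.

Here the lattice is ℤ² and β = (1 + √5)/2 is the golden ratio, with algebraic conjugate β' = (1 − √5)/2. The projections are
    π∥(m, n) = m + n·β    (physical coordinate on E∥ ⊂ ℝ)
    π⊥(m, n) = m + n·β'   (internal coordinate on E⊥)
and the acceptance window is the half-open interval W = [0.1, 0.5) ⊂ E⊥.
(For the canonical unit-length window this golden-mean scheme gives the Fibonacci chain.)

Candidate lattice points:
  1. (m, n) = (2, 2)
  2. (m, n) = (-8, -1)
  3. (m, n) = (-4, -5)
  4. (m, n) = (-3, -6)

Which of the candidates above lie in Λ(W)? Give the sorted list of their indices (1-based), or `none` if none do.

none

Compute β' = (1−√5)/2 = -0.61803, so π⊥(m,n) = m -0.61803·n.
candidate 1: (m,n)=(2,2) → π∥ = 2+2·β ≈ 5.23607, π⊥ = 2+2·β' ≈ 0.76393 ∉ [0.1, 0.5) ⇒ out
candidate 2: (m,n)=(-8,-1) → π∥ = -8-1·β ≈ -9.61803, π⊥ = -8-1·β' ≈ -7.38197 ∉ [0.1, 0.5) ⇒ out
candidate 3: (m,n)=(-4,-5) → π∥ = -4-5·β ≈ -12.09017, π⊥ = -4-5·β' ≈ -0.90983 ∉ [0.1, 0.5) ⇒ out
candidate 4: (m,n)=(-3,-6) → π∥ = -3-6·β ≈ -12.70820, π⊥ = -3-6·β' ≈ 0.70820 ∉ [0.1, 0.5) ⇒ out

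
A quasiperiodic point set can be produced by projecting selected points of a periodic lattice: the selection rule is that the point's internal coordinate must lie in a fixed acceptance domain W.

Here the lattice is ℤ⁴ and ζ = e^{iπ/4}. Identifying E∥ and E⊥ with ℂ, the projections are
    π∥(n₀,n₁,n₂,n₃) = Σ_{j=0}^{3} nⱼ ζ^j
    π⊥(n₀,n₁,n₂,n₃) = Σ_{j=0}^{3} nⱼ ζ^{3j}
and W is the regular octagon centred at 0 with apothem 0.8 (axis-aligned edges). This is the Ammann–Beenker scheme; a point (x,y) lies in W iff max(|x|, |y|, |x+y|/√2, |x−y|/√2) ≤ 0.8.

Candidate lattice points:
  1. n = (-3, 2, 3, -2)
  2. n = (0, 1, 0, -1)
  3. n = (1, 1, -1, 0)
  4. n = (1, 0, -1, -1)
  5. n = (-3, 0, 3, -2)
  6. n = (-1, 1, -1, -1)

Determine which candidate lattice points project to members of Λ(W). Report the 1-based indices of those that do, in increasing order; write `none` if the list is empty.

4

Internal map: ζ^{3j} for j=0..3 gives (1,0), (−√2/2,√2/2), (0,−1), (√2/2,√2/2).
candidate 1: n = (-3, 2, 3, -2) → π⊥ ≈ (-5.82843, -3.00000); max(|x|,|y|,|x±y|/√2) = 6.24264 > 0.8 ⇒ ∉ W
candidate 2: n = (0, 1, 0, -1) → π⊥ ≈ (-1.41421, +0.00000); max(|x|,|y|,|x±y|/√2) = 1.41421 > 0.8 ⇒ ∉ W
candidate 3: n = (1, 1, -1, 0) → π⊥ ≈ (+0.29289, +1.70711); max(|x|,|y|,|x±y|/√2) = 1.70711 > 0.8 ⇒ ∉ W
candidate 4: n = (1, 0, -1, -1) → π⊥ ≈ (+0.29289, +0.29289); max(|x|,|y|,|x±y|/√2) = 0.41421 ≤ 0.8 ⇒ ∈ W
candidate 5: n = (-3, 0, 3, -2) → π⊥ ≈ (-4.41421, -4.41421); max(|x|,|y|,|x±y|/√2) = 6.24264 > 0.8 ⇒ ∉ W
candidate 6: n = (-1, 1, -1, -1) → π⊥ ≈ (-2.41421, +1.00000); max(|x|,|y|,|x±y|/√2) = 2.41421 > 0.8 ⇒ ∉ W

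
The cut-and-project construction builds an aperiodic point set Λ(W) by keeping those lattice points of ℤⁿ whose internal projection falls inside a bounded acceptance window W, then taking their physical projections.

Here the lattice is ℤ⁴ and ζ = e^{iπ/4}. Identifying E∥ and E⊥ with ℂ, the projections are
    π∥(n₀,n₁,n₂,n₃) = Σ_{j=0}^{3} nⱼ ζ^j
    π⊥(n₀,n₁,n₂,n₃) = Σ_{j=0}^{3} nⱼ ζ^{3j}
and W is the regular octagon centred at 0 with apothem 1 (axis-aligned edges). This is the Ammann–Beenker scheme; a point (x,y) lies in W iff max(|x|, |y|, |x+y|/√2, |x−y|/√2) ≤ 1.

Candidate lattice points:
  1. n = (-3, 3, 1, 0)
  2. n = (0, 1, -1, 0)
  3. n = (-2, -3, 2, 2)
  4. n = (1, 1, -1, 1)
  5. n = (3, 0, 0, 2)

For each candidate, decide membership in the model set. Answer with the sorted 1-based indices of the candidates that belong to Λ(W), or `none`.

none

π⊥(n) = n₀ + n₁ζ³ + n₂ζ⁶ + n₃ζ⁹ where ζ = e^{iπ/4}.
#1 (-3, 3, 1, 0): internal (-5.1213, 1.1213); octagon support 5.1213 vs apothem 1 → ∉ W
#2 (0, 1, -1, 0): internal (-0.7071, 1.7071); octagon support 1.7071 vs apothem 1 → ∉ W
#3 (-2, -3, 2, 2): internal (1.5355, -2.7071); octagon support 3.0000 vs apothem 1 → ∉ W
#4 (1, 1, -1, 1): internal (1.0000, 2.4142); octagon support 2.4142 vs apothem 1 → ∉ W
#5 (3, 0, 0, 2): internal (4.4142, 1.4142); octagon support 4.4142 vs apothem 1 → ∉ W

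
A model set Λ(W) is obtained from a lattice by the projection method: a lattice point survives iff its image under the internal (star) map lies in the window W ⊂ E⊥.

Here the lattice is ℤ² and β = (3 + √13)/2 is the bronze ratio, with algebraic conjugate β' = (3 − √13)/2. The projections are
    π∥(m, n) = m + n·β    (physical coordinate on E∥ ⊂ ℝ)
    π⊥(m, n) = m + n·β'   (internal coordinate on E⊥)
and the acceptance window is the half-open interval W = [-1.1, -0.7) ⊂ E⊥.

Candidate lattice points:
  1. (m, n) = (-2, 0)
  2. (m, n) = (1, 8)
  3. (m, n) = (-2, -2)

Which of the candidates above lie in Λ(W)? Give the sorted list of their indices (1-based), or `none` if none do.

Compute β' = (3−√13)/2 = -0.3028, so π⊥(m,n) = m -0.3028·n.
#1 (-2,0): internal coord -2 + (0)·β' = -2.0000; -2.0000 ∉ [-1.1, -0.7) → out
#2 (1,8): internal coord 1 + (8)·β' = -1.4222; -1.4222 ∉ [-1.1, -0.7) → out
#3 (-2,-2): internal coord -2 + (-2)·β' = -1.3944; -1.3944 ∉ [-1.1, -0.7) → out

none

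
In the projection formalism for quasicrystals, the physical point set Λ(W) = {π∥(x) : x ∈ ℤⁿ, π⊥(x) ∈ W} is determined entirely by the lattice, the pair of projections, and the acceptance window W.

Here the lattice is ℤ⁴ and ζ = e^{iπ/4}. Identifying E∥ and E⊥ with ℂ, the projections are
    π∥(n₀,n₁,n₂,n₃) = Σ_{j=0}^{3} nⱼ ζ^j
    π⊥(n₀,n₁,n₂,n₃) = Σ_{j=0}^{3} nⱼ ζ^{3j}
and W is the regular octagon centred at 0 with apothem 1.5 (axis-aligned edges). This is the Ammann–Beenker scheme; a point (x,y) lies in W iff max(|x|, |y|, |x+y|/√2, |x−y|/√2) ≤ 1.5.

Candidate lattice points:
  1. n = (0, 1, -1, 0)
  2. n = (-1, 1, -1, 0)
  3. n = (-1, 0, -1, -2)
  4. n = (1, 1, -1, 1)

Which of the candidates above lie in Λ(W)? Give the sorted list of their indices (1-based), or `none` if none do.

Internal map: ζ^{3j} for j=0..3 gives (1,0), (−√2/2,√2/2), (0,−1), (√2/2,√2/2).
#1 (0, 1, -1, 0): internal (-0.707107, 1.707107); octagon support 1.707107 vs apothem 1.5 → ∉ W
#2 (-1, 1, -1, 0): internal (-1.707107, 1.707107); octagon support 2.414214 vs apothem 1.5 → ∉ W
#3 (-1, 0, -1, -2): internal (-2.414214, -0.414214); octagon support 2.414214 vs apothem 1.5 → ∉ W
#4 (1, 1, -1, 1): internal (1.000000, 2.414214); octagon support 2.414214 vs apothem 1.5 → ∉ W

none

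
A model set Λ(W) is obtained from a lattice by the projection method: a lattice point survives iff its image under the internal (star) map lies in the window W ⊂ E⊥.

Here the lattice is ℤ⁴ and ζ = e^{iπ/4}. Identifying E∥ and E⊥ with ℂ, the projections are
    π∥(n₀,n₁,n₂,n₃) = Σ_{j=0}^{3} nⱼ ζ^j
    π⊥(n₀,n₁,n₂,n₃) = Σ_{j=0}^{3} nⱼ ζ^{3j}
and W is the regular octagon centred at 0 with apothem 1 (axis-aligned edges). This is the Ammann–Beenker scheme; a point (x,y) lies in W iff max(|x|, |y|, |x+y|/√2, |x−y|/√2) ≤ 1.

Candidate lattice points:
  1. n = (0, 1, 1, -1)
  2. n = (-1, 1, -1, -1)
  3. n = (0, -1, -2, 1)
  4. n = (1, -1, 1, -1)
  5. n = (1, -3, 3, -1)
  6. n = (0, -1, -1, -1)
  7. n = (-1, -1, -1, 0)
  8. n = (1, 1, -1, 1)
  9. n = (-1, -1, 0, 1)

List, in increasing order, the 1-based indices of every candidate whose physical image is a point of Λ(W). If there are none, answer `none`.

With ζ = e^{iπ/4} the internal vectors are ζ^0,ζ^3,ζ^6,ζ^9.
#1 (0, 1, 1, -1): internal (-1.4142, -1.0000); octagon support 1.7071 vs apothem 1 → ∉ W
#2 (-1, 1, -1, -1): internal (-2.4142, 1.0000); octagon support 2.4142 vs apothem 1 → ∉ W
#3 (0, -1, -2, 1): internal (1.4142, 2.0000); octagon support 2.4142 vs apothem 1 → ∉ W
#4 (1, -1, 1, -1): internal (1.0000, -2.4142); octagon support 2.4142 vs apothem 1 → ∉ W
#5 (1, -3, 3, -1): internal (2.4142, -5.8284); octagon support 5.8284 vs apothem 1 → ∉ W
#6 (0, -1, -1, -1): internal (0.0000, -0.4142); octagon support 0.4142 vs apothem 1 → ∈ W
#7 (-1, -1, -1, 0): internal (-0.2929, 0.2929); octagon support 0.4142 vs apothem 1 → ∈ W
#8 (1, 1, -1, 1): internal (1.0000, 2.4142); octagon support 2.4142 vs apothem 1 → ∉ W
#9 (-1, -1, 0, 1): internal (0.4142, 0.0000); octagon support 0.4142 vs apothem 1 → ∈ W

6, 7, 9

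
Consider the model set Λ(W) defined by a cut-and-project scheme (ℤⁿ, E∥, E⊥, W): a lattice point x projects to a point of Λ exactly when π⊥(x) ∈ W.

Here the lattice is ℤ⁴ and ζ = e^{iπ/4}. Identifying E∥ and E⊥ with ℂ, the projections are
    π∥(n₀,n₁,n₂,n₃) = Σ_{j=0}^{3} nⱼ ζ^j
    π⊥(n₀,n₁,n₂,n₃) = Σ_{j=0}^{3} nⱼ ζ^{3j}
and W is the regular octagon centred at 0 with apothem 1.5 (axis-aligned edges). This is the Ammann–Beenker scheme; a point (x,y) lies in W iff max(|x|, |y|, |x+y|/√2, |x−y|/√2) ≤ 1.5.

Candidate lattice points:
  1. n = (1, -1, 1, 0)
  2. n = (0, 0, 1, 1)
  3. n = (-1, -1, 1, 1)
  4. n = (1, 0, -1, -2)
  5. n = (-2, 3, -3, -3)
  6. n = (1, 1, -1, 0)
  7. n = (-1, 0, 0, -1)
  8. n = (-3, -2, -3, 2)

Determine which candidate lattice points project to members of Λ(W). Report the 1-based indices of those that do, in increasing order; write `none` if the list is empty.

2, 3, 4

With ζ = e^{iπ/4} the internal vectors are ζ^0,ζ^3,ζ^6,ζ^9.
candidate 1: n = (1, -1, 1, 0) → π⊥ ≈ (+1.707107, -1.707107); max(|x|,|y|,|x±y|/√2) = 2.414214 > 1.5 ⇒ ∉ W
candidate 2: n = (0, 0, 1, 1) → π⊥ ≈ (+0.707107, -0.292893); max(|x|,|y|,|x±y|/√2) = 0.707107 ≤ 1.5 ⇒ ∈ W
candidate 3: n = (-1, -1, 1, 1) → π⊥ ≈ (+0.414214, -1.000000); max(|x|,|y|,|x±y|/√2) = 1.000000 ≤ 1.5 ⇒ ∈ W
candidate 4: n = (1, 0, -1, -2) → π⊥ ≈ (-0.414214, -0.414214); max(|x|,|y|,|x±y|/√2) = 0.585786 ≤ 1.5 ⇒ ∈ W
candidate 5: n = (-2, 3, -3, -3) → π⊥ ≈ (-6.242641, +3.000000); max(|x|,|y|,|x±y|/√2) = 6.535534 > 1.5 ⇒ ∉ W
candidate 6: n = (1, 1, -1, 0) → π⊥ ≈ (+0.292893, +1.707107); max(|x|,|y|,|x±y|/√2) = 1.707107 > 1.5 ⇒ ∉ W
candidate 7: n = (-1, 0, 0, -1) → π⊥ ≈ (-1.707107, -0.707107); max(|x|,|y|,|x±y|/√2) = 1.707107 > 1.5 ⇒ ∉ W
candidate 8: n = (-3, -2, -3, 2) → π⊥ ≈ (-0.171573, +3.000000); max(|x|,|y|,|x±y|/√2) = 3.000000 > 1.5 ⇒ ∉ W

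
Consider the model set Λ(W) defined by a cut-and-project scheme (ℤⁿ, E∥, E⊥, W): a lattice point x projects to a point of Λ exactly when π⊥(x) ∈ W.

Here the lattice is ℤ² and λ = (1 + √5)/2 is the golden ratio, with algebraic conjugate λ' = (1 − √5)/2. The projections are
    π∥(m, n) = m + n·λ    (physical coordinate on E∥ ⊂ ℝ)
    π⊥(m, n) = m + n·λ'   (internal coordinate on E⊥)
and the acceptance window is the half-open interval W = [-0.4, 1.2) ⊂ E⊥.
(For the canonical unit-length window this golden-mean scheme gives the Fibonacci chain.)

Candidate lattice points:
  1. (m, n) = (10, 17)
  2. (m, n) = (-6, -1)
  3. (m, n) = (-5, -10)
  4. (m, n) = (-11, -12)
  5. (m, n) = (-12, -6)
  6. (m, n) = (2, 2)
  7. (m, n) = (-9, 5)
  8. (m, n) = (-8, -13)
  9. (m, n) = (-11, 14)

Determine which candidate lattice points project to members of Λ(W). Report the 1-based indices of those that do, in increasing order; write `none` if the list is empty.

λ' = (1−√5)/2 ≈ -0.6180.
candidate 1: (m,n)=(10,17) → π∥ = 10+17·λ ≈ 37.5066, π⊥ = 10+17·λ' ≈ -0.5066 ∉ [-0.4, 1.2) ⇒ out
candidate 2: (m,n)=(-6,-1) → π∥ = -6-1·λ ≈ -7.6180, π⊥ = -6-1·λ' ≈ -5.3820 ∉ [-0.4, 1.2) ⇒ out
candidate 3: (m,n)=(-5,-10) → π∥ = -5-10·λ ≈ -21.1803, π⊥ = -5-10·λ' ≈ 1.1803 ∈ [-0.4, 1.2) ⇒ IN Λ
candidate 4: (m,n)=(-11,-12) → π∥ = -11-12·λ ≈ -30.4164, π⊥ = -11-12·λ' ≈ -3.5836 ∉ [-0.4, 1.2) ⇒ out
candidate 5: (m,n)=(-12,-6) → π∥ = -12-6·λ ≈ -21.7082, π⊥ = -12-6·λ' ≈ -8.2918 ∉ [-0.4, 1.2) ⇒ out
candidate 6: (m,n)=(2,2) → π∥ = 2+2·λ ≈ 5.2361, π⊥ = 2+2·λ' ≈ 0.7639 ∈ [-0.4, 1.2) ⇒ IN Λ
candidate 7: (m,n)=(-9,5) → π∥ = -9+5·λ ≈ -0.9098, π⊥ = -9+5·λ' ≈ -12.0902 ∉ [-0.4, 1.2) ⇒ out
candidate 8: (m,n)=(-8,-13) → π∥ = -8-13·λ ≈ -29.0344, π⊥ = -8-13·λ' ≈ 0.0344 ∈ [-0.4, 1.2) ⇒ IN Λ
candidate 9: (m,n)=(-11,14) → π∥ = -11+14·λ ≈ 11.6525, π⊥ = -11+14·λ' ≈ -19.6525 ∉ [-0.4, 1.2) ⇒ out

3, 6, 8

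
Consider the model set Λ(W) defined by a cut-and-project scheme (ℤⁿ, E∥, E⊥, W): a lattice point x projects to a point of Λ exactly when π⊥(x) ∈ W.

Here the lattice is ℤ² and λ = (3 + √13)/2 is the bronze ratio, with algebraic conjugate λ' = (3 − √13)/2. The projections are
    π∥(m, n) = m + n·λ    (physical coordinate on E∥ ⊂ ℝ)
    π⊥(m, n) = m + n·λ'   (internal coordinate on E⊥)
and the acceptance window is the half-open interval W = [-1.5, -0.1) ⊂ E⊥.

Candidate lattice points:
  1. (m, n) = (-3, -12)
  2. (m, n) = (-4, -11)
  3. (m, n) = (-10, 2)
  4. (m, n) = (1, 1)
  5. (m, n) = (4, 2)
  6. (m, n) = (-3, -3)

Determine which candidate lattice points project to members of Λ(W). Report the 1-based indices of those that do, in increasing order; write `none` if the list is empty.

Numerically λ ≈ 3.30278 and λ' = −1/λ ≈ -0.30278.
#1 (-3,-12): internal coord -3 + (-12)·λ' = +0.63331; +0.63331 ∉ [-1.5, -0.1) → out
#2 (-4,-11): internal coord -4 + (-11)·λ' = -0.66947; -0.66947 ∈ [-1.5, -0.1) → IN Λ
#3 (-10,2): internal coord -10 + (2)·λ' = -10.60555; -10.60555 ∉ [-1.5, -0.1) → out
#4 (1,1): internal coord 1 + (1)·λ' = +0.69722; +0.69722 ∉ [-1.5, -0.1) → out
#5 (4,2): internal coord 4 + (2)·λ' = +3.39445; +3.39445 ∉ [-1.5, -0.1) → out
#6 (-3,-3): internal coord -3 + (-3)·λ' = -2.09167; -2.09167 ∉ [-1.5, -0.1) → out

2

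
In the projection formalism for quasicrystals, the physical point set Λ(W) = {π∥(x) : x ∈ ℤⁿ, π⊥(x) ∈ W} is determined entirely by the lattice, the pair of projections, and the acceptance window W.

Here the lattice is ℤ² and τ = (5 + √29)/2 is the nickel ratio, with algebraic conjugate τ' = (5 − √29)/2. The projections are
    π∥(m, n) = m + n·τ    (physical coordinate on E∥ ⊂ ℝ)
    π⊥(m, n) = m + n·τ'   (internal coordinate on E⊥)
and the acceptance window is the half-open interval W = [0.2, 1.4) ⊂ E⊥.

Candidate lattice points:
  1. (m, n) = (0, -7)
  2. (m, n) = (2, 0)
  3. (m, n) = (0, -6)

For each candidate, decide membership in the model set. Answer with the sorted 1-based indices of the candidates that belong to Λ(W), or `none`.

Numerically τ ≈ 5.1926 and τ' = −1/τ ≈ -0.1926.
[1] lift (0,-7): star map gives 1.3481; window check 0.2 ≤ 1.3481 < 1.4 is true → IN Λ
[2] lift (2,0): star map gives 2.0000; window check 0.2 ≤ 2.0000 < 1.4 is false → out
[3] lift (0,-6): star map gives 1.1555; window check 0.2 ≤ 1.1555 < 1.4 is true → IN Λ

1, 3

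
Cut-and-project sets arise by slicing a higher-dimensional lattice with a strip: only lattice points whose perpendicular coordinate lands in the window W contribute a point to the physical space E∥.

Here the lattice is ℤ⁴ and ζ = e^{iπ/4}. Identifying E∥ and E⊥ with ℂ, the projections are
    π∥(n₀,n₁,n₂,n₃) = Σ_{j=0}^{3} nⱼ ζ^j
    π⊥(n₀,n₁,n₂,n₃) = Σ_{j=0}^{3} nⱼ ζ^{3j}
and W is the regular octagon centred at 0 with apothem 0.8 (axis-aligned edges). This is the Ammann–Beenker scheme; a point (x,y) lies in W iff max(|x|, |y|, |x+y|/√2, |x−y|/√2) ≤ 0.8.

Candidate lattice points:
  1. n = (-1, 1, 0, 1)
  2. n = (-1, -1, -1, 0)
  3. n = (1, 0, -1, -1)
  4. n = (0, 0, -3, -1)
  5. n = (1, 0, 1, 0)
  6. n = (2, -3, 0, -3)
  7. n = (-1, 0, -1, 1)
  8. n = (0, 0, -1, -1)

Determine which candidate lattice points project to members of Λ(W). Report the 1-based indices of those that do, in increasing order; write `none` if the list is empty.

2, 3, 8

With ζ = e^{iπ/4} the internal vectors are ζ^0,ζ^3,ζ^6,ζ^9.
#1 (-1, 1, 0, 1): internal (-1.0000, 1.4142); octagon support 1.7071 vs apothem 0.8 → ∉ W
#2 (-1, -1, -1, 0): internal (-0.2929, 0.2929); octagon support 0.4142 vs apothem 0.8 → ∈ W
#3 (1, 0, -1, -1): internal (0.2929, 0.2929); octagon support 0.4142 vs apothem 0.8 → ∈ W
#4 (0, 0, -3, -1): internal (-0.7071, 2.2929); octagon support 2.2929 vs apothem 0.8 → ∉ W
#5 (1, 0, 1, 0): internal (1.0000, -1.0000); octagon support 1.4142 vs apothem 0.8 → ∉ W
#6 (2, -3, 0, -3): internal (2.0000, -4.2426); octagon support 4.4142 vs apothem 0.8 → ∉ W
#7 (-1, 0, -1, 1): internal (-0.2929, 1.7071); octagon support 1.7071 vs apothem 0.8 → ∉ W
#8 (0, 0, -1, -1): internal (-0.7071, 0.2929); octagon support 0.7071 vs apothem 0.8 → ∈ W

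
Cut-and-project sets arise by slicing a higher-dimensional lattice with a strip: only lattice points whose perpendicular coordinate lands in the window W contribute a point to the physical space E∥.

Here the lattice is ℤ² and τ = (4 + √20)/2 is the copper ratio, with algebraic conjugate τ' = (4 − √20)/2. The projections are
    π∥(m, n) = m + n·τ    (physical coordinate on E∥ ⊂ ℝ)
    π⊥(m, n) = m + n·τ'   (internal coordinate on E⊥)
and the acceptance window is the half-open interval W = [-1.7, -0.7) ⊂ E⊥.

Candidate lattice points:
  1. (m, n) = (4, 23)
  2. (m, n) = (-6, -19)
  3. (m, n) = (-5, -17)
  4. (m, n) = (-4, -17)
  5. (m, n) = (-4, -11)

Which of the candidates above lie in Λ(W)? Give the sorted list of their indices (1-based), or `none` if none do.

1, 2, 3, 5

Numerically τ ≈ 4.2361 and τ' = −1/τ ≈ -0.2361.
#1 (4,23): internal coord 4 + (23)·τ' = -1.4296; -1.4296 ∈ [-1.7, -0.7) → IN Λ
#2 (-6,-19): internal coord -6 + (-19)·τ' = -1.5147; -1.5147 ∈ [-1.7, -0.7) → IN Λ
#3 (-5,-17): internal coord -5 + (-17)·τ' = -0.9868; -0.9868 ∈ [-1.7, -0.7) → IN Λ
#4 (-4,-17): internal coord -4 + (-17)·τ' = +0.0132; +0.0132 ∉ [-1.7, -0.7) → out
#5 (-4,-11): internal coord -4 + (-11)·τ' = -1.4033; -1.4033 ∈ [-1.7, -0.7) → IN Λ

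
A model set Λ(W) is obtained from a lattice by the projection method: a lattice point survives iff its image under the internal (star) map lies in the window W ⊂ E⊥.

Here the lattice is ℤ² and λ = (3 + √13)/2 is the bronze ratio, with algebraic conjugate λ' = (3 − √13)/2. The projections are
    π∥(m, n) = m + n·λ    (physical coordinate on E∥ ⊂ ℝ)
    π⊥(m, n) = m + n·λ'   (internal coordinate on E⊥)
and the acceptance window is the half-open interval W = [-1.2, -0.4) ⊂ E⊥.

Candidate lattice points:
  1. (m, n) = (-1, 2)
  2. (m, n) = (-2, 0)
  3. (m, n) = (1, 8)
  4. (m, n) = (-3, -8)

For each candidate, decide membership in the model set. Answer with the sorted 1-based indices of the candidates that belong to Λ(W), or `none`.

4

λ' = (3−√13)/2 ≈ -0.30278.
candidate 1: (m,n)=(-1,2) → π∥ = -1+2·λ ≈ 5.60555, π⊥ = -1+2·λ' ≈ -1.60555 ∉ [-1.2, -0.4) ⇒ out
candidate 2: (m,n)=(-2,0) → π∥ = -2+0·λ ≈ -2.00000, π⊥ = -2+0·λ' ≈ -2.00000 ∉ [-1.2, -0.4) ⇒ out
candidate 3: (m,n)=(1,8) → π∥ = 1+8·λ ≈ 27.42221, π⊥ = 1+8·λ' ≈ -1.42221 ∉ [-1.2, -0.4) ⇒ out
candidate 4: (m,n)=(-3,-8) → π∥ = -3-8·λ ≈ -29.42221, π⊥ = -3-8·λ' ≈ -0.57779 ∈ [-1.2, -0.4) ⇒ IN Λ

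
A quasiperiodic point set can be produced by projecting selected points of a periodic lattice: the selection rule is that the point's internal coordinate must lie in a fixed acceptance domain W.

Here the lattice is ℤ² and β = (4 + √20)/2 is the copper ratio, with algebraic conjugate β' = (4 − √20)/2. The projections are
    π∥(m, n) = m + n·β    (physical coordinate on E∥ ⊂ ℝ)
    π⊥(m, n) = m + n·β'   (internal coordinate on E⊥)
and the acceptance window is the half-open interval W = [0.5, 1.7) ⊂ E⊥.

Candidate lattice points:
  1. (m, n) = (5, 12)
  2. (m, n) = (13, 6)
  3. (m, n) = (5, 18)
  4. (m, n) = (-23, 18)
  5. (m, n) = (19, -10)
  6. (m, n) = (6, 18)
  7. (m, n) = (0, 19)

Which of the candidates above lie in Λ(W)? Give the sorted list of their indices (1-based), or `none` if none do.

Compute β' = (4−√20)/2 = -0.236068, so π⊥(m,n) = m -0.236068·n.
#1 (5,12): internal coord 5 + (12)·β' = +2.167184; +2.167184 ∉ [0.5, 1.7) → out
#2 (13,6): internal coord 13 + (6)·β' = +11.583592; +11.583592 ∉ [0.5, 1.7) → out
#3 (5,18): internal coord 5 + (18)·β' = +0.750776; +0.750776 ∈ [0.5, 1.7) → IN Λ
#4 (-23,18): internal coord -23 + (18)·β' = -27.249224; -27.249224 ∉ [0.5, 1.7) → out
#5 (19,-10): internal coord 19 + (-10)·β' = +21.360680; +21.360680 ∉ [0.5, 1.7) → out
#6 (6,18): internal coord 6 + (18)·β' = +1.750776; +1.750776 ∉ [0.5, 1.7) → out
#7 (0,19): internal coord 0 + (19)·β' = -4.485292; -4.485292 ∉ [0.5, 1.7) → out

3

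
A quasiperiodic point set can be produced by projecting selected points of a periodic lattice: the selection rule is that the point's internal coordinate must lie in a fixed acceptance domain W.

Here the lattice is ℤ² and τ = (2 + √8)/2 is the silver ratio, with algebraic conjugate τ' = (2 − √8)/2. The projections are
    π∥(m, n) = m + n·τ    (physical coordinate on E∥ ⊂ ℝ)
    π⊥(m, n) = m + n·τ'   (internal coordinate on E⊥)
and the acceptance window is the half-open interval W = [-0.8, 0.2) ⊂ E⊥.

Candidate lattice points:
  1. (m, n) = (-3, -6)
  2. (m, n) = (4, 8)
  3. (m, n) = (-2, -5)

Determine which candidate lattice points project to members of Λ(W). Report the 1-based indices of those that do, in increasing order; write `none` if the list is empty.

Compute τ' = (2−√8)/2 = -0.414214, so π⊥(m,n) = m -0.414214·n.
[1] lift (-3,-6): star map gives -0.514719; window check -0.8 ≤ -0.514719 < 0.2 is true → IN Λ
[2] lift (4,8): star map gives 0.686292; window check -0.8 ≤ 0.686292 < 0.2 is false → out
[3] lift (-2,-5): star map gives 0.071068; window check -0.8 ≤ 0.071068 < 0.2 is true → IN Λ

1, 3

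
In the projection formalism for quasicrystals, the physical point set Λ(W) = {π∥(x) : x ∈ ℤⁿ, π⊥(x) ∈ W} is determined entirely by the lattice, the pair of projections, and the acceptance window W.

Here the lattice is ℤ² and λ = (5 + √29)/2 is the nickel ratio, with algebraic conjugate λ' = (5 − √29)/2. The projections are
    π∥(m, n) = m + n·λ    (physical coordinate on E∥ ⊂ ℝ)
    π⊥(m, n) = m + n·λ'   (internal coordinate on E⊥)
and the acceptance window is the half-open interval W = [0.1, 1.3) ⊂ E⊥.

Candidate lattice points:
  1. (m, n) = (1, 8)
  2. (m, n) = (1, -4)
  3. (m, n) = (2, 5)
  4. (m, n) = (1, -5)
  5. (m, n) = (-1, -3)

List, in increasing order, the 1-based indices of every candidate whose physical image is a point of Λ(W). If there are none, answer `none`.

λ' = (5−√29)/2 ≈ -0.1926.
#1 (1,8): internal coord 1 + (8)·λ' = -0.5407; -0.5407 ∉ [0.1, 1.3) → out
#2 (1,-4): internal coord 1 + (-4)·λ' = +1.7703; +1.7703 ∉ [0.1, 1.3) → out
#3 (2,5): internal coord 2 + (5)·λ' = +1.0371; +1.0371 ∈ [0.1, 1.3) → IN Λ
#4 (1,-5): internal coord 1 + (-5)·λ' = +1.9629; +1.9629 ∉ [0.1, 1.3) → out
#5 (-1,-3): internal coord -1 + (-3)·λ' = -0.4223; -0.4223 ∉ [0.1, 1.3) → out

3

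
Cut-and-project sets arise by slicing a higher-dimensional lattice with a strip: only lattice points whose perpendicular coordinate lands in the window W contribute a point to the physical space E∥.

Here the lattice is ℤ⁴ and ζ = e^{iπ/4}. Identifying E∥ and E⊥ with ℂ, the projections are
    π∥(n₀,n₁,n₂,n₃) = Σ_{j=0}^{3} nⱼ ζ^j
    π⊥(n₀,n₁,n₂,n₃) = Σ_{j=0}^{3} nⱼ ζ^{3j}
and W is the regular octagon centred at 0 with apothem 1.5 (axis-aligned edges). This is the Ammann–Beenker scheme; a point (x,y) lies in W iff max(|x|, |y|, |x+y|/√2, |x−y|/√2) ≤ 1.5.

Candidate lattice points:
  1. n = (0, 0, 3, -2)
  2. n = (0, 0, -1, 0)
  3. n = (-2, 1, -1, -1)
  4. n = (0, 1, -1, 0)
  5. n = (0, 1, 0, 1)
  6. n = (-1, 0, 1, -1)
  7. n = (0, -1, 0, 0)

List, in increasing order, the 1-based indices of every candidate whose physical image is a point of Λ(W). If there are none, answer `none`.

2, 5, 7

π⊥(n) = n₀ + n₁ζ³ + n₂ζ⁶ + n₃ζ⁹ where ζ = e^{iπ/4}.
candidate 1: n = (0, 0, 3, -2) → π⊥ ≈ (-1.414214, -4.414214); max(|x|,|y|,|x±y|/√2) = 4.414214 > 1.5 ⇒ ∉ W
candidate 2: n = (0, 0, -1, 0) → π⊥ ≈ (+0.000000, +1.000000); max(|x|,|y|,|x±y|/√2) = 1.000000 ≤ 1.5 ⇒ ∈ W
candidate 3: n = (-2, 1, -1, -1) → π⊥ ≈ (-3.414214, +1.000000); max(|x|,|y|,|x±y|/√2) = 3.414214 > 1.5 ⇒ ∉ W
candidate 4: n = (0, 1, -1, 0) → π⊥ ≈ (-0.707107, +1.707107); max(|x|,|y|,|x±y|/√2) = 1.707107 > 1.5 ⇒ ∉ W
candidate 5: n = (0, 1, 0, 1) → π⊥ ≈ (+0.000000, +1.414214); max(|x|,|y|,|x±y|/√2) = 1.414214 ≤ 1.5 ⇒ ∈ W
candidate 6: n = (-1, 0, 1, -1) → π⊥ ≈ (-1.707107, -1.707107); max(|x|,|y|,|x±y|/√2) = 2.414214 > 1.5 ⇒ ∉ W
candidate 7: n = (0, -1, 0, 0) → π⊥ ≈ (+0.707107, -0.707107); max(|x|,|y|,|x±y|/√2) = 1.000000 ≤ 1.5 ⇒ ∈ W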